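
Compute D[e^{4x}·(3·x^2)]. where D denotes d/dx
6 x \left(2 x + 1\right) e^{4 x}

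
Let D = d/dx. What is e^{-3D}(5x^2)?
5 x^{2} - 30 x + 45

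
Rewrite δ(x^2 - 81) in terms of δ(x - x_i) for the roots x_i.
\frac{\delta(x - 9) + \delta(x + 9)}{18}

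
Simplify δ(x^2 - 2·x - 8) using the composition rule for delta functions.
\frac{\delta(x - 4) + \delta(x + 2)}{6}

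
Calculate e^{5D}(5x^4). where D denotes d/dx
5 x^{4} + 100 x^{3} + 750 x^{2} + 2500 x + 3125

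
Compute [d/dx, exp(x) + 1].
e^{x}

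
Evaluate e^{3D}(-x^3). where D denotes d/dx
- x^{3} - 9 x^{2} - 27 x - 27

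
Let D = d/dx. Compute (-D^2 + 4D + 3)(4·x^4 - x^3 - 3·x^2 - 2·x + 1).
12 x^{4} + 61 x^{3} - 69 x^{2} - 24 x + 1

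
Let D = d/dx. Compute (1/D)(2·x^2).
\frac{2 x^{3}}{3}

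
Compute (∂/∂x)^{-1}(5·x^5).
\frac{5 x^{6}}{6}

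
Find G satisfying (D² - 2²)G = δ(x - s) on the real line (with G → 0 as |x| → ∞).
-\frac{e^{-2|x-s|}}{4}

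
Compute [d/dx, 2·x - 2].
2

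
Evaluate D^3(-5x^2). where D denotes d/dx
0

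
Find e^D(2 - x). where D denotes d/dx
1 - x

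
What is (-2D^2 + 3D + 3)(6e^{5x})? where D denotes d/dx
- 192 e^{5 x}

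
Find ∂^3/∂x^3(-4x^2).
0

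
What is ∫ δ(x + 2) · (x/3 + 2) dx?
\frac{4}{3}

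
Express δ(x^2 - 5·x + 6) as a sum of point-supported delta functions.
\frac{\delta(x - 2) + \delta(x - 3)}{1}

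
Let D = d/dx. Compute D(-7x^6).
- 42 x^{5}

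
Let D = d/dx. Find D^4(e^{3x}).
81 e^{3 x}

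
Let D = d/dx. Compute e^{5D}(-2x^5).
- 2 x^{5} - 50 x^{4} - 500 x^{3} - 2500 x^{2} - 6250 x - 6250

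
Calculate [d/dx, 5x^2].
10 x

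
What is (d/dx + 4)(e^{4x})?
8 e^{4 x}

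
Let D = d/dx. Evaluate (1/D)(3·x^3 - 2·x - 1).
\frac{3 x^{4}}{4} - x^{2} - x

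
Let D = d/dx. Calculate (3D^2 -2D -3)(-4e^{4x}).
- 148 e^{4 x}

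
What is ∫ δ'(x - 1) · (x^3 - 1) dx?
-3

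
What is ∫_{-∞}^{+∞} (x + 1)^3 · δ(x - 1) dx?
8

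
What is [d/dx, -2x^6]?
- 12 x^{5}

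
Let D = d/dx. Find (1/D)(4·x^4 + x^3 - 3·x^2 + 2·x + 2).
\frac{4 x^{5}}{5} + \frac{x^{4}}{4} - x^{3} + x^{2} + 2 x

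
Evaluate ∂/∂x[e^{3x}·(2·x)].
\left(6 x + 2\right) e^{3 x}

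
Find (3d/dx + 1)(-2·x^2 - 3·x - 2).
- 2 x^{2} - 15 x - 11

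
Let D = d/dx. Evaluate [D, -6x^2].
- 12 x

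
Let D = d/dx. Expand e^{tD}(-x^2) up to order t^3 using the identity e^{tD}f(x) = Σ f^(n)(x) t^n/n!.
- t^{2} - 2 t x - x^{2}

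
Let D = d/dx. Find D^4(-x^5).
- 120 x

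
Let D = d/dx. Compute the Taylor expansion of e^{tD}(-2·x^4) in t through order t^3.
2 x \left(- 4 t^{3} - 6 t^{2} x - 4 t x^{2} - x^{3}\right)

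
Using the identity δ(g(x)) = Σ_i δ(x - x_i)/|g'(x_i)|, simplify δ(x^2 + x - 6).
\frac{\delta(x - 2) + \delta(x + 3)}{5}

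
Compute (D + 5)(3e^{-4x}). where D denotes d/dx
3 e^{- 4 x}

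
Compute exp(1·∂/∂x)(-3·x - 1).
- 3 x - 4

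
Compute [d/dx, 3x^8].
24 x^{7}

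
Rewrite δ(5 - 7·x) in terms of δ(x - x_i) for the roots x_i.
\frac{\delta(x - 5/7)}{7}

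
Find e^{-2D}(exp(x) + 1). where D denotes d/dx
e^{x - 2} + 1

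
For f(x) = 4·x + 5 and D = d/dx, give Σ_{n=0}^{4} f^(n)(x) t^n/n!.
4 t + 4 x + 5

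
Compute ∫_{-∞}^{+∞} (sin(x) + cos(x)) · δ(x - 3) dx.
\cos{\left(3 \right)} + \sin{\left(3 \right)}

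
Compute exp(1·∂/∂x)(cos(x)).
\cos{\left(x + 1 \right)}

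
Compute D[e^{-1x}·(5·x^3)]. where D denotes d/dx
5 x^{2} \left(3 - x\right) e^{- x}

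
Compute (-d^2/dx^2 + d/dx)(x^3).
3 x \left(x - 2\right)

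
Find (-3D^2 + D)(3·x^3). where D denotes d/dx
9 x \left(x - 6\right)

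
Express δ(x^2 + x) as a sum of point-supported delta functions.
\frac{\delta(x + 1) + \delta(x)}{1}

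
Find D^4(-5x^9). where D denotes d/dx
- 15120 x^{5}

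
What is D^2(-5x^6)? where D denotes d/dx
- 150 x^{4}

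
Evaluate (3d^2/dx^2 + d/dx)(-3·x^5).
15 x^{3} \left(- x - 12\right)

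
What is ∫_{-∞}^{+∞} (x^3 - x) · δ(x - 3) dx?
24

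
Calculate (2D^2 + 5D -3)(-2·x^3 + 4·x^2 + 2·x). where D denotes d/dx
6 x^{3} - 42 x^{2} + 10 x + 26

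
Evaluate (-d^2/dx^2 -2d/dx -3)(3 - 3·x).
9 x - 3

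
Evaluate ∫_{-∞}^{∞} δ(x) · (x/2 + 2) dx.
2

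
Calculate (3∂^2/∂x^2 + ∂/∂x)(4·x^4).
16 x^{2} \left(x + 9\right)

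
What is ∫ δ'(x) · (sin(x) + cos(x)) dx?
-1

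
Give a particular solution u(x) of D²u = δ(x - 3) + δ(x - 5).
\frac{|x - 3|}{2} + \frac{|x - 5|}{2}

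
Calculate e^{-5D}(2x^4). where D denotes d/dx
2 x^{4} - 40 x^{3} + 300 x^{2} - 1000 x + 1250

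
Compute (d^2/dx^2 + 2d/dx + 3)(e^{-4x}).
11 e^{- 4 x}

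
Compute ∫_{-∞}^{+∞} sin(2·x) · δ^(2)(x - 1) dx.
- 4 \sin{\left(2 \right)}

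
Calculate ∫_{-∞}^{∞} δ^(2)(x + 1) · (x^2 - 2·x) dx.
2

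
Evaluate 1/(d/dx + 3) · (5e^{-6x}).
- \frac{5 e^{- 6 x}}{3}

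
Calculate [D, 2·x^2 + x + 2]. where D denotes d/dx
4 x + 1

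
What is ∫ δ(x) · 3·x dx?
0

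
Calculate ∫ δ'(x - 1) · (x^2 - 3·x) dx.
1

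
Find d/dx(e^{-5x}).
- 5 e^{- 5 x}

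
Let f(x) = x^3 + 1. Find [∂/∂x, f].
3 x^{2}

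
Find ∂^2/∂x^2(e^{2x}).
4 e^{2 x}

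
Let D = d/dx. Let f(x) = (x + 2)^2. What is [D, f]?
2 x + 4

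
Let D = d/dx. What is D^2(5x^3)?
30 x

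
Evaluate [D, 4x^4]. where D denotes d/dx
16 x^{3}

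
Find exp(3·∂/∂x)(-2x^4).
- 2 x^{4} - 24 x^{3} - 108 x^{2} - 216 x - 162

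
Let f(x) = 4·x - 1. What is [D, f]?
4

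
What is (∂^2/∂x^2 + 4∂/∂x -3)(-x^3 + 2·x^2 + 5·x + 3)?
3 x^{3} - 18 x^{2} - 5 x + 15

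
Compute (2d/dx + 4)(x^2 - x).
4 x^{2} - 2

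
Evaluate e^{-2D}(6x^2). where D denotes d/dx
6 x^{2} - 24 x + 24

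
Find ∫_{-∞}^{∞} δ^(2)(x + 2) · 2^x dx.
\frac{\log{\left(2 \right)}^{2}}{4}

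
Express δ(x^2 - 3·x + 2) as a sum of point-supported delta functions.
\frac{\delta(x - 1) + \delta(x - 2)}{1}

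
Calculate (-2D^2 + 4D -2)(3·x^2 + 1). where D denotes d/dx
- 6 x^{2} + 24 x - 14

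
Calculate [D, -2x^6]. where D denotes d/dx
- 12 x^{5}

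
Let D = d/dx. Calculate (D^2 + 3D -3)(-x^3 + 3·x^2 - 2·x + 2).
3 x^{3} - 18 x^{2} + 18 x - 6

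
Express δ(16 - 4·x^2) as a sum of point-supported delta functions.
\frac{\delta(x - 2) + \delta(x + 2)}{16}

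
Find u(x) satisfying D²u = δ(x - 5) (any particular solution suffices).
\frac{|x - 5|}{2}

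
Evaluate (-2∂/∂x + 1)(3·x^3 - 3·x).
3 x^{3} - 18 x^{2} - 3 x + 6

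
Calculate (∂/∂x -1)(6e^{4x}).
18 e^{4 x}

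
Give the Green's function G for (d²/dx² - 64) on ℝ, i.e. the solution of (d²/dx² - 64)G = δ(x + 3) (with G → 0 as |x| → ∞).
-\frac{e^{-8|x + 3|}}{16}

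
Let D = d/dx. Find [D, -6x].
-6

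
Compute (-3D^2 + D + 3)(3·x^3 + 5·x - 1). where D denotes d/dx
9 x^{3} + 9 x^{2} - 39 x + 2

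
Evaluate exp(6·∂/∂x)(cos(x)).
\cos{\left(x + 6 \right)}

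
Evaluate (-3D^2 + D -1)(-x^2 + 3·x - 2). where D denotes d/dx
x^{2} - 5 x + 11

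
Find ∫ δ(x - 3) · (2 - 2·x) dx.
-4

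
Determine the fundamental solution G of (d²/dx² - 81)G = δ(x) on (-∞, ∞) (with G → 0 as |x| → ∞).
-\frac{e^{-9|x|}}{18}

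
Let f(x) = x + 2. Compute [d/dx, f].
1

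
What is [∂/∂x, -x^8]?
- 8 x^{7}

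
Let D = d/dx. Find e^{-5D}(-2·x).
10 - 2 x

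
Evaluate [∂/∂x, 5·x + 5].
5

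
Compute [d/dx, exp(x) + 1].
e^{x}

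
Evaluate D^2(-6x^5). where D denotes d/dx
- 120 x^{3}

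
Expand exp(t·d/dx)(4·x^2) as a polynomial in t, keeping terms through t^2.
4 t^{2} + 8 t x + 4 x^{2}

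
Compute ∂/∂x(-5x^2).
- 10 x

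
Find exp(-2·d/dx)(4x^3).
4 x^{3} - 24 x^{2} + 48 x - 32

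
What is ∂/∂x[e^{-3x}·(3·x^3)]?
9 x^{2} \left(1 - x\right) e^{- 3 x}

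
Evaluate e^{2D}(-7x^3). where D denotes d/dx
- 7 x^{3} - 42 x^{2} - 84 x - 56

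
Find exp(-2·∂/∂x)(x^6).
x^{6} - 12 x^{5} + 60 x^{4} - 160 x^{3} + 240 x^{2} - 192 x + 64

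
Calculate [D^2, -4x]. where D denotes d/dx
-8D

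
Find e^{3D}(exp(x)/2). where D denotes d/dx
\frac{e^{x + 3}}{2}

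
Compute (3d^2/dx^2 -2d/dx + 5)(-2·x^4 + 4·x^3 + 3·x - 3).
- 10 x^{4} + 36 x^{3} - 96 x^{2} + 87 x - 21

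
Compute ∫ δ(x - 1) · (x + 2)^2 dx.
9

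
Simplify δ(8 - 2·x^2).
\frac{\delta(x - 2) + \delta(x + 2)}{8}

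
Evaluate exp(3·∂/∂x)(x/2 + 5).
\frac{x}{2} + \frac{13}{2}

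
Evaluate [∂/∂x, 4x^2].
8 x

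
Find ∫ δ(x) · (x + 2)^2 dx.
4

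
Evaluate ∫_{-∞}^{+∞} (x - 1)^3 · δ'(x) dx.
-3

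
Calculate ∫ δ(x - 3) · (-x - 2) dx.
-5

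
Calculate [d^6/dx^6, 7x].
42\frac{d^{5}}{dx^{5}}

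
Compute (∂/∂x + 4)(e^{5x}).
9 e^{5 x}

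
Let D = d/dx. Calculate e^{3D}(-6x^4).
- 6 x^{4} - 72 x^{3} - 324 x^{2} - 648 x - 486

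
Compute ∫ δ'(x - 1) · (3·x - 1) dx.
-3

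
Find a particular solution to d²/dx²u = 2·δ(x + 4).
|x + 4|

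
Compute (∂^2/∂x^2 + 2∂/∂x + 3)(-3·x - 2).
- 9 x - 12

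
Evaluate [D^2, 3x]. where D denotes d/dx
6D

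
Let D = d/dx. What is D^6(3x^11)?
997920 x^{5}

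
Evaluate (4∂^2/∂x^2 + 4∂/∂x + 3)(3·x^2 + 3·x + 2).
9 x^{2} + 33 x + 42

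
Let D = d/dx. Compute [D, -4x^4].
- 16 x^{3}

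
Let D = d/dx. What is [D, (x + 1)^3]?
3 \left(x + 1\right)^{2}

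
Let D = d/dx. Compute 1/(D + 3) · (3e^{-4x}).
- 3 e^{- 4 x}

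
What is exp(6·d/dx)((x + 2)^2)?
x^{2} + 16 x + 64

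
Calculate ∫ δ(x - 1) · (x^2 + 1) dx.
2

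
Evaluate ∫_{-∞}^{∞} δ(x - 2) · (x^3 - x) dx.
6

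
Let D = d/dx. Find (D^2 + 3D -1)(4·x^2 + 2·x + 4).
- 4 x^{2} + 22 x + 10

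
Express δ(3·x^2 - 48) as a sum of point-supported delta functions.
\frac{\delta(x - 4) + \delta(x + 4)}{24}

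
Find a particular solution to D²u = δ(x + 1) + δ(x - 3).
\frac{|x + 1|}{2} + \frac{|x - 3|}{2}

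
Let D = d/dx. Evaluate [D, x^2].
2 x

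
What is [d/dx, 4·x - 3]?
4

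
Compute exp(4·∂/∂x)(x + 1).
x + 5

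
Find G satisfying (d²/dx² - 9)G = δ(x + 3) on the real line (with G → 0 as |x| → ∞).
-\frac{e^{-3|x + 3|}}{6}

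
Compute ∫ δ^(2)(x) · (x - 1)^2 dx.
2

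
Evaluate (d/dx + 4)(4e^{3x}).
28 e^{3 x}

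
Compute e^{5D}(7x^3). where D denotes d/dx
7 x^{3} + 105 x^{2} + 525 x + 875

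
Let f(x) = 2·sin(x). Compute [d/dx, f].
2 \cos{\left(x \right)}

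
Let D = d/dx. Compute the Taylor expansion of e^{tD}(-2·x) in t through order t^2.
- 2 t - 2 x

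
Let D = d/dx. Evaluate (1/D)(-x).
- \frac{x^{2}}{2}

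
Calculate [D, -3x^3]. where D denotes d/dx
- 9 x^{2}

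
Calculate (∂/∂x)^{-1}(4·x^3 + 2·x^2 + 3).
x^{4} + \frac{2 x^{3}}{3} + 3 x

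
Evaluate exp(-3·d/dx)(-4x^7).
- 4 x^{7} + 84 x^{6} - 756 x^{5} + 3780 x^{4} - 11340 x^{3} + 20412 x^{2} - 20412 x + 8748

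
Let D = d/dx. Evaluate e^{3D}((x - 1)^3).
x^{3} + 6 x^{2} + 12 x + 8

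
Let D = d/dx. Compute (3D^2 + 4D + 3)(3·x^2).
9 x^{2} + 24 x + 18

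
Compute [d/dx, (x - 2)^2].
2 x - 4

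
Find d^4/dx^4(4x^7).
3360 x^{3}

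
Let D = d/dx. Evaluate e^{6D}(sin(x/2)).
\sin{\left(\frac{x}{2} + 3 \right)}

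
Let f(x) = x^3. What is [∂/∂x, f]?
3 x^{2}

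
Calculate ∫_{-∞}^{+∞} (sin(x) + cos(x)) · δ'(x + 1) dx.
- \sin{\left(1 \right)} - \cos{\left(1 \right)}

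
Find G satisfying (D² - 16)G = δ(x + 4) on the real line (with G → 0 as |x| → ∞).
-\frac{e^{-4|x + 4|}}{8}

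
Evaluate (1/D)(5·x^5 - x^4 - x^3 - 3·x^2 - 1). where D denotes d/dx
\frac{5 x^{6}}{6} - \frac{x^{5}}{5} - \frac{x^{4}}{4} - x^{3} - x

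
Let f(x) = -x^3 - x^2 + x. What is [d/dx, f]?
- 3 x^{2} - 2 x + 1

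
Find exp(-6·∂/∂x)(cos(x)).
\cos{\left(x - 6 \right)}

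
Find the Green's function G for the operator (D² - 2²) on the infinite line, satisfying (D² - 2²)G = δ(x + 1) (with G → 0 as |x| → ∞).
-\frac{e^{-2|x + 1|}}{4}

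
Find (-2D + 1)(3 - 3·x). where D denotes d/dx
9 - 3 x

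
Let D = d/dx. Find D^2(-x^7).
- 42 x^{5}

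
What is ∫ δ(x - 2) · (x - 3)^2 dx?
1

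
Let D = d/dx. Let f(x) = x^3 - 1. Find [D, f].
3 x^{2}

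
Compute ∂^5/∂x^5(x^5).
120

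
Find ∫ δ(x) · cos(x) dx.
1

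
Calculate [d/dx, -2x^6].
- 12 x^{5}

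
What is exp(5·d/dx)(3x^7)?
3 x^{7} + 105 x^{6} + 1575 x^{5} + 13125 x^{4} + 65625 x^{3} + 196875 x^{2} + 328125 x + 234375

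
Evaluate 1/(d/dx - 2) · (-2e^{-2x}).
\frac{e^{- 2 x}}{2}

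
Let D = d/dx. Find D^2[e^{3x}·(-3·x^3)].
- 9 x \left(3 x^{2} + 6 x + 2\right) e^{3 x}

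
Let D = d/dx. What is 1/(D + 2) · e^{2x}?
\frac{e^{2 x}}{4}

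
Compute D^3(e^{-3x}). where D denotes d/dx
- 27 e^{- 3 x}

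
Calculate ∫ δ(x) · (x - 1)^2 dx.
1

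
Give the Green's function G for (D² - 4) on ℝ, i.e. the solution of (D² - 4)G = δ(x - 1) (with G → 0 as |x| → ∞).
-\frac{e^{-2|x - 1|}}{4}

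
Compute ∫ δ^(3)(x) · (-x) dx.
0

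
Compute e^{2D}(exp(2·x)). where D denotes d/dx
e^{2 x + 4}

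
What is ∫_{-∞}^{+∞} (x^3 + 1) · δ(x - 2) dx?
9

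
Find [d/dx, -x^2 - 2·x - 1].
- 2 x - 2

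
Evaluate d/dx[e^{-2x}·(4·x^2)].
8 x \left(1 - x\right) e^{- 2 x}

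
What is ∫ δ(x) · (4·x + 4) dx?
4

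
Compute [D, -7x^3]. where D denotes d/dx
- 21 x^{2}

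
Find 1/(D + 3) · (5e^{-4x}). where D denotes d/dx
- 5 e^{- 4 x}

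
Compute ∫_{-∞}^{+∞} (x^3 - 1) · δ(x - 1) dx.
0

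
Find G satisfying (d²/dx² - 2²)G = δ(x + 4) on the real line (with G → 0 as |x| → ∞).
-\frac{e^{-2|x + 4|}}{4}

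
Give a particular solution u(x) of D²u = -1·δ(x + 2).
-\frac{|x + 2|}{2}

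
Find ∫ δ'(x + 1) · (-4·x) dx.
4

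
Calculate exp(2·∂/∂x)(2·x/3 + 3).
\frac{2 x}{3} + \frac{13}{3}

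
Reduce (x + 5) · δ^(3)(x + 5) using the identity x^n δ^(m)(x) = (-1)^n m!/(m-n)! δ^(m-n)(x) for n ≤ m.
-3\delta^{(2)}(x + 5)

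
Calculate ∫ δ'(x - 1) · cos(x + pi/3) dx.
\sin{\left(1 + \frac{\pi}{3} \right)}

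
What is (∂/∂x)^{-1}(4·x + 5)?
2 x^{2} + 5 x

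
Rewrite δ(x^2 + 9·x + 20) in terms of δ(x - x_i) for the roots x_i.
\frac{\delta(x + 4) + \delta(x + 5)}{1}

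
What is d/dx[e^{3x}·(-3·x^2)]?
3 x \left(- 3 x - 2\right) e^{3 x}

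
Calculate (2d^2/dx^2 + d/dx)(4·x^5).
20 x^{3} \left(x + 8\right)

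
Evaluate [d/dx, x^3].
3 x^{2}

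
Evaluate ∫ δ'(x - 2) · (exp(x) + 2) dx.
- e^{2}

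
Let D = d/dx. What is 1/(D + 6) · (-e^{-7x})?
e^{- 7 x}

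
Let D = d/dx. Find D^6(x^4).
0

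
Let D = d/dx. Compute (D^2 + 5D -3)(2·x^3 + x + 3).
- 6 x^{3} + 30 x^{2} + 9 x - 4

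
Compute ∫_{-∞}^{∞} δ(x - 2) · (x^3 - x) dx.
6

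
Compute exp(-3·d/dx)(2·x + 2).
2 x - 4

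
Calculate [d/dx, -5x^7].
- 35 x^{6}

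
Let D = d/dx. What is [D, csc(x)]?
- \cot{\left(x \right)} \csc{\left(x \right)}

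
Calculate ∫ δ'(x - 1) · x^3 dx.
-3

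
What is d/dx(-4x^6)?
- 24 x^{5}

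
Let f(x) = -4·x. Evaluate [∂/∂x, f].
-4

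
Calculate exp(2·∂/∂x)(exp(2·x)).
e^{2 x + 4}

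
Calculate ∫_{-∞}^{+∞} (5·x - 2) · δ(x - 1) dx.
3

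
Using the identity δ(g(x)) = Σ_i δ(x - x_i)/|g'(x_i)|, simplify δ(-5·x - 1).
\frac{\delta(x + 1/5)}{5}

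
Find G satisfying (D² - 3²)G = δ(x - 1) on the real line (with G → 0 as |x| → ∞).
-\frac{e^{-3|x - 1|}}{6}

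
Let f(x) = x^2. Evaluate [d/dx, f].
2 x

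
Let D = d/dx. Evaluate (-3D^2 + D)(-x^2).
6 - 2 x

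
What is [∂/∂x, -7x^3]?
- 21 x^{2}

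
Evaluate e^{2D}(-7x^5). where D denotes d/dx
- 7 x^{5} - 70 x^{4} - 280 x^{3} - 560 x^{2} - 560 x - 224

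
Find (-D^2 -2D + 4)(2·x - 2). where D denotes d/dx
8 x - 12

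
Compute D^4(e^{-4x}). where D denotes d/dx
256 e^{- 4 x}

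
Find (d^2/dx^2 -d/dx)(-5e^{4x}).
- 60 e^{4 x}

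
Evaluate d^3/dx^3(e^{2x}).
8 e^{2 x}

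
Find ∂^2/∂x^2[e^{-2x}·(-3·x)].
12 \left(1 - x\right) e^{- 2 x}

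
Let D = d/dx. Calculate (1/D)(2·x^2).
\frac{2 x^{3}}{3}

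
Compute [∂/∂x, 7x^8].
56 x^{7}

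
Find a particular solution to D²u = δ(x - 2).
\frac{|x - 2|}{2}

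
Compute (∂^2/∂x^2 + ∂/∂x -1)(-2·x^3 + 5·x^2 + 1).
2 x^{3} - 11 x^{2} - 2 x + 9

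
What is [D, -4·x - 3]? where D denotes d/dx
-4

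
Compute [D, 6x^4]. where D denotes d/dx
24 x^{3}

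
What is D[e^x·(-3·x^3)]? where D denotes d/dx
3 x^{2} \left(- x - 3\right) e^{x}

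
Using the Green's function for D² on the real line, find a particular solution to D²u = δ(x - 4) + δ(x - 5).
\frac{|x - 4|}{2} + \frac{|x - 5|}{2}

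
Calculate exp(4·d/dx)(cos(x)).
\cos{\left(x + 4 \right)}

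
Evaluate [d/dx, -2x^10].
- 20 x^{9}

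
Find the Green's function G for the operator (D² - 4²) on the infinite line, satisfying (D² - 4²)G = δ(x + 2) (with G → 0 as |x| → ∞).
-\frac{e^{-4|x + 2|}}{8}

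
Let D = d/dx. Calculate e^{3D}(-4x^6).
- 4 x^{6} - 72 x^{5} - 540 x^{4} - 2160 x^{3} - 4860 x^{2} - 5832 x - 2916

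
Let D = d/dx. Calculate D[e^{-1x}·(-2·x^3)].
2 x^{2} \left(x - 3\right) e^{- x}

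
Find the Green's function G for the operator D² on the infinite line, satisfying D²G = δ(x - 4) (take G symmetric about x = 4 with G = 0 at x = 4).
\frac{|x - 4|}{2}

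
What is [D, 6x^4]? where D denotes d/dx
24 x^{3}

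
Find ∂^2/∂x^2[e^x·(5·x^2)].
5 \left(x^{2} + 4 x + 2\right) e^{x}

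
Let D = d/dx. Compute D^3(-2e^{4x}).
- 128 e^{4 x}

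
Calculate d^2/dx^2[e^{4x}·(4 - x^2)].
\left(- 16 x^{2} - 16 x + 62\right) e^{4 x}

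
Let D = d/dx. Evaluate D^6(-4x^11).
- 1330560 x^{5}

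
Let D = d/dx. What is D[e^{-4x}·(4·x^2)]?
8 x \left(1 - 2 x\right) e^{- 4 x}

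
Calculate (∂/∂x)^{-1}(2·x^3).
\frac{x^{4}}{2}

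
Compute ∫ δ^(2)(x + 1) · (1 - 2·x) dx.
0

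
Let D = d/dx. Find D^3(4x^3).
24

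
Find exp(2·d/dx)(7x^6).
7 x^{6} + 84 x^{5} + 420 x^{4} + 1120 x^{3} + 1680 x^{2} + 1344 x + 448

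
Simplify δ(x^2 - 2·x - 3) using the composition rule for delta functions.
\frac{\delta(x - 3) + \delta(x + 1)}{4}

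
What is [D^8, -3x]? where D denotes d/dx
-24D^{7}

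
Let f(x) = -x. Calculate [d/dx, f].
-1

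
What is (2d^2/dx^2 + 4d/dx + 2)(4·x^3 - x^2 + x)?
2 x \left(4 x^{2} + 23 x + 21\right)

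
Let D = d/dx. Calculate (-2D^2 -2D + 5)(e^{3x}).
- 19 e^{3 x}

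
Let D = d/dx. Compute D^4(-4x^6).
- 1440 x^{2}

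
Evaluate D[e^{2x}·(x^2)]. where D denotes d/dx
2 x \left(x + 1\right) e^{2 x}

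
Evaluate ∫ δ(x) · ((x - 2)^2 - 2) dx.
2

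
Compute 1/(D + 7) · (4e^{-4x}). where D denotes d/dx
\frac{4 e^{- 4 x}}{3}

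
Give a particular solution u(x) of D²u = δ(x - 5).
\frac{|x - 5|}{2}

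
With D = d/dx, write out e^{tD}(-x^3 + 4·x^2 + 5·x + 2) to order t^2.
t^{2} \left(4 - 3 x\right) + t \left(- 3 x^{2} + 8 x + 5\right) - x^{3} + 4 x^{2} + 5 x + 2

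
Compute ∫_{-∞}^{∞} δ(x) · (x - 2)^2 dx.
4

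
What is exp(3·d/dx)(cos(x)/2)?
\frac{\cos{\left(x + 3 \right)}}{2}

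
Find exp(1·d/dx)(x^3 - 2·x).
x^{3} + 3 x^{2} + x - 1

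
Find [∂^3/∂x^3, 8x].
24\frac{d^{2}}{dx^{2}}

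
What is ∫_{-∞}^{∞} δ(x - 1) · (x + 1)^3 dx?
8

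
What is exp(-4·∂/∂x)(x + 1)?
x - 3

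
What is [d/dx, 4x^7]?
28 x^{6}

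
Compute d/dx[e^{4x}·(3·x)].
\left(12 x + 3\right) e^{4 x}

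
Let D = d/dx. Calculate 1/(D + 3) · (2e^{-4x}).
- 2 e^{- 4 x}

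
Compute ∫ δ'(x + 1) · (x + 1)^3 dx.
0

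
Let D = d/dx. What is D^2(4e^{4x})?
64 e^{4 x}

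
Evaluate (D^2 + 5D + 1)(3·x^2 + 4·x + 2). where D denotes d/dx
3 x^{2} + 34 x + 28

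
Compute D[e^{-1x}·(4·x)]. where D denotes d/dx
4 \left(1 - x\right) e^{- x}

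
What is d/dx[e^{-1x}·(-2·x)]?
2 \left(x - 1\right) e^{- x}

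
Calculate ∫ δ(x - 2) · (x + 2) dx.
4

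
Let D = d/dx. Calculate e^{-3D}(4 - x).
7 - x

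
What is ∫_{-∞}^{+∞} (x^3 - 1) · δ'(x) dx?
0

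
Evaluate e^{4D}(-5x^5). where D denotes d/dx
- 5 x^{5} - 100 x^{4} - 800 x^{3} - 3200 x^{2} - 6400 x - 5120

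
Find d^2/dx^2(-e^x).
- e^{x}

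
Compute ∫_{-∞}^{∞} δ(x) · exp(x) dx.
1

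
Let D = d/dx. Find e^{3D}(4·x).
4 x + 12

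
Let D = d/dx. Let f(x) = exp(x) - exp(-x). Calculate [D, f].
2 \cosh{\left(x \right)}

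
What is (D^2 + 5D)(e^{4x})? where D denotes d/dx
36 e^{4 x}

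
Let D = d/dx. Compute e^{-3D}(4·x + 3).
4 x - 9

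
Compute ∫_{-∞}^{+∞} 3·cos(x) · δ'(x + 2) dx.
- 3 \sin{\left(2 \right)}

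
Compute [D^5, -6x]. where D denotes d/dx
-30D^{4}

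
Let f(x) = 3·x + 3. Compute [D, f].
3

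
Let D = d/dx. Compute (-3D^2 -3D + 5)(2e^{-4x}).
- 62 e^{- 4 x}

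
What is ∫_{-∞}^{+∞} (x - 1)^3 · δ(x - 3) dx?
8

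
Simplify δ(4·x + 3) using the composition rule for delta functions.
\frac{\delta(x + 3/4)}{4}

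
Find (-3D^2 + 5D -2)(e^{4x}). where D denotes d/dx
- 30 e^{4 x}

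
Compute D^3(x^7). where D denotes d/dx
210 x^{4}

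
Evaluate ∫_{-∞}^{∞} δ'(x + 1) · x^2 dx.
2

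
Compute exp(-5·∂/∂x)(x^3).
x^{3} - 15 x^{2} + 75 x - 125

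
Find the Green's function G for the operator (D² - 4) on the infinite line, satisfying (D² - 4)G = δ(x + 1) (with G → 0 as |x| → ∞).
-\frac{e^{-2|x + 1|}}{4}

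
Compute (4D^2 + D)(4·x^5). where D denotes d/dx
20 x^{3} \left(x + 16\right)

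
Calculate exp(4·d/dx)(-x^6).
- x^{6} - 24 x^{5} - 240 x^{4} - 1280 x^{3} - 3840 x^{2} - 6144 x - 4096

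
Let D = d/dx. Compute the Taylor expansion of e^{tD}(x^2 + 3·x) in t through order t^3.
t^{2} + t \left(2 x + 3\right) + x^{2} + 3 x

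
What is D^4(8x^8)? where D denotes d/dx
13440 x^{4}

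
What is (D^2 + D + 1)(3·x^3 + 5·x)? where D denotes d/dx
3 x^{3} + 9 x^{2} + 23 x + 5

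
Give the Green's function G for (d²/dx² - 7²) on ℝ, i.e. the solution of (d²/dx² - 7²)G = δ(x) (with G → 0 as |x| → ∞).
-\frac{e^{-7|x|}}{14}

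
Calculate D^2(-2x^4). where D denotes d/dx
- 24 x^{2}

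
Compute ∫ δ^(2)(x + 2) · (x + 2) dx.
0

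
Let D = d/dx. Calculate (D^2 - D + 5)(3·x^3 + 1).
15 x^{3} - 9 x^{2} + 18 x + 5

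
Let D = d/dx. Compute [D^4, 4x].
16D^{3}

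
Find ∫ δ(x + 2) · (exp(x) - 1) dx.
-1 + e^{-2}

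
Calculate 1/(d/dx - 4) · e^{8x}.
\frac{e^{8 x}}{4}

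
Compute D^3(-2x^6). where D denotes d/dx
- 240 x^{3}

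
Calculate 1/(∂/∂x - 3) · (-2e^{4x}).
- 2 e^{4 x}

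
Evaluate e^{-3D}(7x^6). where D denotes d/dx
7 x^{6} - 126 x^{5} + 945 x^{4} - 3780 x^{3} + 8505 x^{2} - 10206 x + 5103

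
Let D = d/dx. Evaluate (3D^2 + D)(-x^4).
4 x^{2} \left(- x - 9\right)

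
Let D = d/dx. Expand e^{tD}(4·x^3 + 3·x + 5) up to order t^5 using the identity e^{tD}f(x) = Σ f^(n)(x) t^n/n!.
4 t^{3} + 12 t^{2} x + 3 t \left(4 x^{2} + 1\right) + 4 x^{3} + 3 x + 5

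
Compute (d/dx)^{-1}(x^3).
\frac{x^{4}}{4}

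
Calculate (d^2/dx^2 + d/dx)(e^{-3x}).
6 e^{- 3 x}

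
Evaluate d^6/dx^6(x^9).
60480 x^{3}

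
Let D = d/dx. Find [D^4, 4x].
16D^{3}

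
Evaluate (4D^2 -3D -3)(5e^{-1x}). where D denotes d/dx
20 e^{- x}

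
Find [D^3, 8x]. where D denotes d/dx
24D^{2}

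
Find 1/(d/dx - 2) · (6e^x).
- 6 e^{x}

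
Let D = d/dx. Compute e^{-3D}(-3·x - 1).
8 - 3 x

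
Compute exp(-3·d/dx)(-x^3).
- x^{3} + 9 x^{2} - 27 x + 27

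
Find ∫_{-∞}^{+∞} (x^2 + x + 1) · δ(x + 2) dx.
3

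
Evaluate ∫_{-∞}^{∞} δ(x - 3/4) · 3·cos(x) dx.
3 \cos{\left(\frac{3}{4} \right)}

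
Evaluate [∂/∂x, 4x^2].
8 x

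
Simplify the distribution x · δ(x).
0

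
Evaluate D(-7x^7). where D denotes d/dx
- 49 x^{6}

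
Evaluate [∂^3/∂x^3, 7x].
21\frac{d^{2}}{dx^{2}}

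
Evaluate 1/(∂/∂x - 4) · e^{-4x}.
- \frac{e^{- 4 x}}{8}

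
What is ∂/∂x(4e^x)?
4 e^{x}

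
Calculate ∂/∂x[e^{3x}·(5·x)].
\left(15 x + 5\right) e^{3 x}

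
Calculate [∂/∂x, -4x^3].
- 12 x^{2}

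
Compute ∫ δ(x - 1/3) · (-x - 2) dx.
- \frac{7}{3}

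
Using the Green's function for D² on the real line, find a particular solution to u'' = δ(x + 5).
\frac{|x + 5|}{2}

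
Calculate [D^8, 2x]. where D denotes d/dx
16D^{7}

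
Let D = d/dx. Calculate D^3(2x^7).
420 x^{4}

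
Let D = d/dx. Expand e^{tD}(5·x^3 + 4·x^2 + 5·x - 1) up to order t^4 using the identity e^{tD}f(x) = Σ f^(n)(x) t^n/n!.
5 t^{3} + t^{2} \left(15 x + 4\right) + t \left(15 x^{2} + 8 x + 5\right) + 5 x^{3} + 4 x^{2} + 5 x - 1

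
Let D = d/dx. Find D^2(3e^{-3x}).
27 e^{- 3 x}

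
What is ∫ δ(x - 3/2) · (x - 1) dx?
\frac{1}{2}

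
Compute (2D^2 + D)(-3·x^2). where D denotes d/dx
- 6 x - 12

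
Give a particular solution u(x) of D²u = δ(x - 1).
\frac{|x - 1|}{2}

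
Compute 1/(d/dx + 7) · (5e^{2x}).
\frac{5 e^{2 x}}{9}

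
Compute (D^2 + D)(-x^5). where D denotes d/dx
5 x^{3} \left(- x - 4\right)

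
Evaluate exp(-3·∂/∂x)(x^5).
x^{5} - 15 x^{4} + 90 x^{3} - 270 x^{2} + 405 x - 243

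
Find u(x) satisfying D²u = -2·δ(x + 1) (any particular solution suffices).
-|x + 1|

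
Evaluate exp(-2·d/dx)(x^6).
x^{6} - 12 x^{5} + 60 x^{4} - 160 x^{3} + 240 x^{2} - 192 x + 64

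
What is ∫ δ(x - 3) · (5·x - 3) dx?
12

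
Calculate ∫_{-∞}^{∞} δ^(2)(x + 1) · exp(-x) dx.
e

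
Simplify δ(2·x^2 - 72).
\frac{\delta(x - 6) + \delta(x + 6)}{24}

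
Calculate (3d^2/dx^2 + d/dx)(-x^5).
5 x^{3} \left(- x - 12\right)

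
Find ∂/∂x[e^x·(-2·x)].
2 \left(- x - 1\right) e^{x}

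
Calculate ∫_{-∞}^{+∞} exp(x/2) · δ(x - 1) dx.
e^{\frac{1}{2}}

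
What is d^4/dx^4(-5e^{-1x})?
- 5 e^{- x}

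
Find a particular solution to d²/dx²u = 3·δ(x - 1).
\frac{3|x - 1|}{2}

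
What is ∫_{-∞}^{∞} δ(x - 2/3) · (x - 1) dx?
- \frac{1}{3}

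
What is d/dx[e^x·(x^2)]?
x \left(x + 2\right) e^{x}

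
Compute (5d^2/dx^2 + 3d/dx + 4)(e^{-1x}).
6 e^{- x}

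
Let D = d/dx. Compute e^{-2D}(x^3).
x^{3} - 6 x^{2} + 12 x - 8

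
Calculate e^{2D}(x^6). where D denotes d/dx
x^{6} + 12 x^{5} + 60 x^{4} + 160 x^{3} + 240 x^{2} + 192 x + 64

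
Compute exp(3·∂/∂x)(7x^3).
7 x^{3} + 63 x^{2} + 189 x + 189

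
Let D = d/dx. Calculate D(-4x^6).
- 24 x^{5}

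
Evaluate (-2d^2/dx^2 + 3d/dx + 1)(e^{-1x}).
- 4 e^{- x}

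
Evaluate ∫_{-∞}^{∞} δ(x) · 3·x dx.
0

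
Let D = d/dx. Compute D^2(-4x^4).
- 48 x^{2}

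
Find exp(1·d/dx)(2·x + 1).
2 x + 3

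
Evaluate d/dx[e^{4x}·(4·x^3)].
x^{2} \left(16 x + 12\right) e^{4 x}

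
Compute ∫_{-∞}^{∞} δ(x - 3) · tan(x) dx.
\tan{\left(3 \right)}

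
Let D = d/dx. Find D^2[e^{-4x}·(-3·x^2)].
6 \left(- 8 x^{2} + 8 x - 1\right) e^{- 4 x}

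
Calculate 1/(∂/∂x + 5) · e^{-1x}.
\frac{e^{- x}}{4}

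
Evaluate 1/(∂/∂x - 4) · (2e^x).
- \frac{2 e^{x}}{3}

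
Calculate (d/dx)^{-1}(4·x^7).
\frac{x^{8}}{2}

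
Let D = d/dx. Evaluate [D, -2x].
-2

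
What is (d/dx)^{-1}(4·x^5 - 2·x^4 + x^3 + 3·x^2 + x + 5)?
\frac{2 x^{6}}{3} - \frac{2 x^{5}}{5} + \frac{x^{4}}{4} + x^{3} + \frac{x^{2}}{2} + 5 x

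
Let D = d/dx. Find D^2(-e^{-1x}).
- e^{- x}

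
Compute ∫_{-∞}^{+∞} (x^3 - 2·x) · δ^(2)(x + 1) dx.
-6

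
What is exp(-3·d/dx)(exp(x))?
e^{x - 3}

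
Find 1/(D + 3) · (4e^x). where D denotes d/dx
e^{x}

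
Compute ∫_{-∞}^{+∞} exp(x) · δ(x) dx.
1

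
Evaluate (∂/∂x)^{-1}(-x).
- \frac{x^{2}}{2}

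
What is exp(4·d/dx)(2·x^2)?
2 x^{2} + 16 x + 32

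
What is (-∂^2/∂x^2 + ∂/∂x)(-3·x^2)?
6 - 6 x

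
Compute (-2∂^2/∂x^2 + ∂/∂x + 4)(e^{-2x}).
- 6 e^{- 2 x}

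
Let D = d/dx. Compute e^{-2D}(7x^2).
7 x^{2} - 28 x + 28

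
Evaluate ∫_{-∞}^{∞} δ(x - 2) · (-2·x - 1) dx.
-5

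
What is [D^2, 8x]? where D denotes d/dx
16D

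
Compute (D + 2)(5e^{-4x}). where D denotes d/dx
- 10 e^{- 4 x}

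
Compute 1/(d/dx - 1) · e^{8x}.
\frac{e^{8 x}}{7}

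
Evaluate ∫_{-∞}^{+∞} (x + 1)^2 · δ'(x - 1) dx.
-4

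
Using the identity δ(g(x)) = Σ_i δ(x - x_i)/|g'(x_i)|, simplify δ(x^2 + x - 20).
\frac{\delta(x + 5) + \delta(x - 4)}{9}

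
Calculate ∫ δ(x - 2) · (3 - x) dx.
1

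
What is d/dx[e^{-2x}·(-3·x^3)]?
x^{2} \left(6 x - 9\right) e^{- 2 x}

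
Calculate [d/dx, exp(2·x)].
2 e^{2 x}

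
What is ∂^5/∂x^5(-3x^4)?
0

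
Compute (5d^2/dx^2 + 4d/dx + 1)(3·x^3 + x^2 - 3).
3 x^{3} + 37 x^{2} + 98 x + 7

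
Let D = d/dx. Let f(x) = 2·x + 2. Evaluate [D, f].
2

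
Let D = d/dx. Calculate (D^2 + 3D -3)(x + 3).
- 3 x - 6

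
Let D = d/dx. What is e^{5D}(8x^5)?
8 x^{5} + 200 x^{4} + 2000 x^{3} + 10000 x^{2} + 25000 x + 25000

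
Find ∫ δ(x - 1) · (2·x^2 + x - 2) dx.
1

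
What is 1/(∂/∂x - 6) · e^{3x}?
- \frac{e^{3 x}}{3}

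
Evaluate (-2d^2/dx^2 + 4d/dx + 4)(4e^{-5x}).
- 264 e^{- 5 x}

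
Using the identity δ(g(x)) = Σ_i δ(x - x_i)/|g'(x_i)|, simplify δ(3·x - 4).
\frac{\delta(x - 4/3)}{3}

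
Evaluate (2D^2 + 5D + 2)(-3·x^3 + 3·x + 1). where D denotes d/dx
- 6 x^{3} - 45 x^{2} - 30 x + 17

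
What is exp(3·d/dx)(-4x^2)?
- 4 x^{2} - 24 x - 36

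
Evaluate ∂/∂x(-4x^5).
- 20 x^{4}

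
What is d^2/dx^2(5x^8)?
280 x^{6}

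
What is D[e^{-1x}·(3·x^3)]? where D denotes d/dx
3 x^{2} \left(3 - x\right) e^{- x}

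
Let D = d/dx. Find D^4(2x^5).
240 x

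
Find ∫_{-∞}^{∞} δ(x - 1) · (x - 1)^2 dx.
0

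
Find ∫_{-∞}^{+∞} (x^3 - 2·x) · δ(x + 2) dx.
-4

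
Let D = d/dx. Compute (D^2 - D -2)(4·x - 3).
2 - 8 x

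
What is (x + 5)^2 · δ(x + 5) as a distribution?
0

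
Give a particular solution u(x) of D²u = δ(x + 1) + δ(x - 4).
\frac{|x + 1|}{2} + \frac{|x - 4|}{2}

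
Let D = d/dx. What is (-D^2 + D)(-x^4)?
4 x^{2} \left(3 - x\right)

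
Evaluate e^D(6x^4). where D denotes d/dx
6 x^{4} + 24 x^{3} + 36 x^{2} + 24 x + 6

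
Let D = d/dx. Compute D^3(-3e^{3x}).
- 81 e^{3 x}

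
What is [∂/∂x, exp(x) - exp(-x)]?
2 \cosh{\left(x \right)}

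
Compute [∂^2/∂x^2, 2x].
4\frac{d}{dx}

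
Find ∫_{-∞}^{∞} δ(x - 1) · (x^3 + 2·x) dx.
3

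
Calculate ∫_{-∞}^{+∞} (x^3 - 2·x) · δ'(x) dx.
2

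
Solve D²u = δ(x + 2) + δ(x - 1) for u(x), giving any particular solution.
\frac{|x + 2|}{2} + \frac{|x - 1|}{2}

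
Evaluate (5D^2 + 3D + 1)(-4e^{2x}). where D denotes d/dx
- 108 e^{2 x}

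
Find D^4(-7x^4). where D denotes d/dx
-168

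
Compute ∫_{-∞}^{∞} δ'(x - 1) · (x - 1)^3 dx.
0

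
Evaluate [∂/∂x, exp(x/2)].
\frac{e^{\frac{x}{2}}}{2}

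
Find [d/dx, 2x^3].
6 x^{2}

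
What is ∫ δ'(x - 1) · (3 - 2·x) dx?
2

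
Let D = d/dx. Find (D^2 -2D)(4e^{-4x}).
96 e^{- 4 x}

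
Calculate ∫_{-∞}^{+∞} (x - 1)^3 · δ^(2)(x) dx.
-6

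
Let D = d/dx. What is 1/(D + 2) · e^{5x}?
\frac{e^{5 x}}{7}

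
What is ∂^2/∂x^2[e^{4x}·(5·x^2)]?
\left(80 x^{2} + 80 x + 10\right) e^{4 x}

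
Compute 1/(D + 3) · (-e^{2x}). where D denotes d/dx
- \frac{e^{2 x}}{5}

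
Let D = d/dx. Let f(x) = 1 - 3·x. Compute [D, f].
-3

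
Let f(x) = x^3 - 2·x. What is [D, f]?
3 x^{2} - 2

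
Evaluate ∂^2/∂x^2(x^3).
6 x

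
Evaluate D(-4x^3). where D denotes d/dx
- 12 x^{2}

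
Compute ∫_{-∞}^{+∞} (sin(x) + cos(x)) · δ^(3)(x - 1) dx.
- \sin{\left(1 \right)} + \cos{\left(1 \right)}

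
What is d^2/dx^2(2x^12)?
264 x^{10}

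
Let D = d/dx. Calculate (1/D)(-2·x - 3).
- x^{2} - 3 x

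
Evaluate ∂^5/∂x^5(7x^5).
840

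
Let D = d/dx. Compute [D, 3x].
3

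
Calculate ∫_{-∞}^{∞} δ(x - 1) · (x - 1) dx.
0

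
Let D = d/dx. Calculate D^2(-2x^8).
- 112 x^{6}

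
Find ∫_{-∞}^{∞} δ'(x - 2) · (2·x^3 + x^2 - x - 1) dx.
-27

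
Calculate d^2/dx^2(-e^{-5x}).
- 25 e^{- 5 x}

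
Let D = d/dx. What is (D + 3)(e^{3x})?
6 e^{3 x}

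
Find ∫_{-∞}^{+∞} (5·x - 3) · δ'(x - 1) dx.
-5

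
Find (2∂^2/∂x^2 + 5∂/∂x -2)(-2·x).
4 x - 10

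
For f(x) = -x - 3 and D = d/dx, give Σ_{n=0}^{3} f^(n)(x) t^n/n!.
- t - x - 3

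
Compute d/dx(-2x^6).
- 12 x^{5}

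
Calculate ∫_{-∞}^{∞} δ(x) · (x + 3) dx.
3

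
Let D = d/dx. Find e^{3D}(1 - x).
- x - 2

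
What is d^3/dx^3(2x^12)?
2640 x^{9}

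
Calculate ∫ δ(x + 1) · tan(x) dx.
- \tan{\left(1 \right)}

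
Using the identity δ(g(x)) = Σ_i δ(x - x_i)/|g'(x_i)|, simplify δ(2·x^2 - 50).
\frac{\delta(x - 5) + \delta(x + 5)}{20}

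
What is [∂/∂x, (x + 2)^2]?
2 x + 4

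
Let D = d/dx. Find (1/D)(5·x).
\frac{5 x^{2}}{2}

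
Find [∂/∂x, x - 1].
1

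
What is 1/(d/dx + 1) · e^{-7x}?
- \frac{e^{- 7 x}}{6}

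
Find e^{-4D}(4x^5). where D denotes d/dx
4 x^{5} - 80 x^{4} + 640 x^{3} - 2560 x^{2} + 5120 x - 4096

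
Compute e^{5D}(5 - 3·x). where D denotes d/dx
- 3 x - 10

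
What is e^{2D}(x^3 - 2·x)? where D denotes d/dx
x^{3} + 6 x^{2} + 10 x + 4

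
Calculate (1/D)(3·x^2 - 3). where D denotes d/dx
x^{3} - 3 x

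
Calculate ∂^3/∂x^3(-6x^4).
- 144 x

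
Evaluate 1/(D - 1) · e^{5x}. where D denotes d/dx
\frac{e^{5 x}}{4}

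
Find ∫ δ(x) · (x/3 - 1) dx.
-1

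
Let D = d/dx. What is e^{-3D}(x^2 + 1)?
x^{2} - 6 x + 10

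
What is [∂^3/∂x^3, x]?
3\frac{d^{2}}{dx^{2}}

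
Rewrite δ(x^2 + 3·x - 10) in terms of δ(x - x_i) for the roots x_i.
\frac{\delta(x - 2) + \delta(x + 5)}{7}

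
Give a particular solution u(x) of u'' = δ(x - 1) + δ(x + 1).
\frac{|x - 1|}{2} + \frac{|x + 1|}{2}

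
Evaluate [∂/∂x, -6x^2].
- 12 x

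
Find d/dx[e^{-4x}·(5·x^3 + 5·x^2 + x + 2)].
\left(- 20 x^{3} - 5 x^{2} + 6 x - 7\right) e^{- 4 x}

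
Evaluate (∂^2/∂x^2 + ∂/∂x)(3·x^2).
6 x + 6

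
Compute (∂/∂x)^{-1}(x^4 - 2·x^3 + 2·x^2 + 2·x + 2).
\frac{x^{5}}{5} - \frac{x^{4}}{2} + \frac{2 x^{3}}{3} + x^{2} + 2 x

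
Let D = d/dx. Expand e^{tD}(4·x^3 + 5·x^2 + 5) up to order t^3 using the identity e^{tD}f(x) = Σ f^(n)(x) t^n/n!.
4 t^{3} + t^{2} \left(12 x + 5\right) + 2 t x \left(6 x + 5\right) + 4 x^{3} + 5 x^{2} + 5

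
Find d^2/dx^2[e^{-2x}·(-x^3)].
2 x \left(- 2 x^{2} + 6 x - 3\right) e^{- 2 x}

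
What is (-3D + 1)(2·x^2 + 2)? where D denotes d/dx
2 x^{2} - 12 x + 2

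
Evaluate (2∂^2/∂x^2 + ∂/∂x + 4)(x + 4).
4 x + 17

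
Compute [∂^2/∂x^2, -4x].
-8\frac{d}{dx}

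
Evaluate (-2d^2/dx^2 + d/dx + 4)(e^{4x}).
- 24 e^{4 x}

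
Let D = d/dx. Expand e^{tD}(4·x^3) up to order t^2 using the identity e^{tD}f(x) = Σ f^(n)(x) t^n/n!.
4 x \left(3 t^{2} + 3 t x + x^{2}\right)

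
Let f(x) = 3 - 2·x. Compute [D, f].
-2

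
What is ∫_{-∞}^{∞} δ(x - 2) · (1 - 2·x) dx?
-3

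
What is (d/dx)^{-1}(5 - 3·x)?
- \frac{3 x^{2}}{2} + 5 x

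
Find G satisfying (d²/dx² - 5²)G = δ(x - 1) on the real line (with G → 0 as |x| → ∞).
-\frac{e^{-5|x - 1|}}{10}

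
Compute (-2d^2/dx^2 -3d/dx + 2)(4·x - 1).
8 x - 14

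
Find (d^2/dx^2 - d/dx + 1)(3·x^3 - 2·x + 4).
3 x^{3} - 9 x^{2} + 16 x + 6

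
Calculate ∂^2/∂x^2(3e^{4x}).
48 e^{4 x}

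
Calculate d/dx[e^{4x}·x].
\left(4 x + 1\right) e^{4 x}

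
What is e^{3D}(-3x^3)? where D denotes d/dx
- 3 x^{3} - 27 x^{2} - 81 x - 81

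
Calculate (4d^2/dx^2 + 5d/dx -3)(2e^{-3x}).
36 e^{- 3 x}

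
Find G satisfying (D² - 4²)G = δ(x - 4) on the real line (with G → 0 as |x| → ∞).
-\frac{e^{-4|x - 4|}}{8}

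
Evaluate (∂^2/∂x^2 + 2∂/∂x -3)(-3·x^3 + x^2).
9 x^{3} - 21 x^{2} - 14 x + 2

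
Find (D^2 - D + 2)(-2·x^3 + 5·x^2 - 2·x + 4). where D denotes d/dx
- 4 x^{3} + 16 x^{2} - 26 x + 20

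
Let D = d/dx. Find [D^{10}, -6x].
-60D^{9}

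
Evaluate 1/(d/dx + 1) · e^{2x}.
\frac{e^{2 x}}{3}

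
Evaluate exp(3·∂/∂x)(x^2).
x^{2} + 6 x + 9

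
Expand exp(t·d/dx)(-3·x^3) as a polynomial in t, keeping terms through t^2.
3 x \left(- 3 t^{2} - 3 t x - x^{2}\right)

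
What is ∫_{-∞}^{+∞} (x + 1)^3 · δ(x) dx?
1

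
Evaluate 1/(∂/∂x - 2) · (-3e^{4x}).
- \frac{3 e^{4 x}}{2}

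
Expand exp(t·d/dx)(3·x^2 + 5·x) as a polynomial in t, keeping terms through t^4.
3 t^{2} + t \left(6 x + 5\right) + 3 x^{2} + 5 x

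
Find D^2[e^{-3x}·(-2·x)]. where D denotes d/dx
6 \left(2 - 3 x\right) e^{- 3 x}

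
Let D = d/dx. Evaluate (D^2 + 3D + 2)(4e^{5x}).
168 e^{5 x}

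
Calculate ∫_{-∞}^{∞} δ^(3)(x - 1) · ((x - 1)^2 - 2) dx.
0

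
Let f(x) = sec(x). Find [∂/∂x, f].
\tan{\left(x \right)} \sec{\left(x \right)}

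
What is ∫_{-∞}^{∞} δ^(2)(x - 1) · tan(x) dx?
2 \tan{\left(1 \right)} + 2 \tan^{3}{\left(1 \right)}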